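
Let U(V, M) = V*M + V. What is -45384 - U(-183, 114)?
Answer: -24339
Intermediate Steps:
U(V, M) = V + M*V (U(V, M) = M*V + V = V + M*V)
-45384 - U(-183, 114) = -45384 - (-183)*(1 + 114) = -45384 - (-183)*115 = -45384 - 1*(-21045) = -45384 + 21045 = -24339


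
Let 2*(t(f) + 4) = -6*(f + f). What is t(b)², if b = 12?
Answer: 5776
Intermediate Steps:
t(f) = -4 - 6*f (t(f) = -4 + (-6*(f + f))/2 = -4 + (-12*f)/2 = -4 - 6*f)
t(b)² = (-4 - 6*12)² = (-4 - 72)² = (-76)² = 5776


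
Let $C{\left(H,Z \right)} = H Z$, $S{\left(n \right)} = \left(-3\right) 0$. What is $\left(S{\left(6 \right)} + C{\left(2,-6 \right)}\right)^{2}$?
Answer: $144$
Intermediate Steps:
$S{\left(n \right)} = 0$
$\left(S{\left(6 \right)} + C{\left(2,-6 \right)}\right)^{2} = \left(0 + 2 \left(-6\right)\right)^{2} = \left(0 - 12\right)^{2} = \left(-12\right)^{2} = 144$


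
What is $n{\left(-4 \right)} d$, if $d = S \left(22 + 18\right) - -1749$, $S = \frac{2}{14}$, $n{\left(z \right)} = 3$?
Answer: $\frac{36849}{7} \approx 5264.1$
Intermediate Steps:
$S = \frac{1}{7}$ ($S = 2 \cdot \frac{1}{14} = \frac{1}{7} \approx 0.14286$)
$d = \frac{12283}{7}$ ($d = \frac{22 + 18}{7} - -1749 = \frac{1}{7} \cdot 40 + 1749 = \frac{40}{7} + 1749 = \frac{12283}{7} \approx 1754.7$)
$n{\left(-4 \right)} d = 3 \cdot \frac{12283}{7} = \frac{36849}{7}$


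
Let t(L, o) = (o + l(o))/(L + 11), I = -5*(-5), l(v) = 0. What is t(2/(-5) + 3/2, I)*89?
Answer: 22250/121 ≈ 183.88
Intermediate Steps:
I = 25
t(L, o) = o/(11 + L) (t(L, o) = (o + 0)/(L + 11) = o/(11 + L))
t(2/(-5) + 3/2, I)*89 = (25/(11 + (2/(-5) + 3/2)))*89 = (25/(11 + (2*(-⅕) + 3*(½))))*89 = (25/(11 + (-⅖ + 3/2)))*89 = (25/(11 + 11/10))*89 = (25/(121/10))*89 = (25*(10/121))*89 = (250/121)*89 = 22250/121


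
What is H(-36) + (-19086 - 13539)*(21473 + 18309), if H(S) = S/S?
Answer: -1297887749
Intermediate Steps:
H(S) = 1
H(-36) + (-19086 - 13539)*(21473 + 18309) = 1 + (-19086 - 13539)*(21473 + 18309) = 1 - 32625*39782 = 1 - 1297887750 = -1297887749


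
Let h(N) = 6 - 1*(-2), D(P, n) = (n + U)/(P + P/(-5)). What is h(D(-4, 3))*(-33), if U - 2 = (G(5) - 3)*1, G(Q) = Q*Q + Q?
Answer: -264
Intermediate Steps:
G(Q) = Q + Q² (G(Q) = Q² + Q = Q + Q²)
U = 29 (U = 2 + (5*(1 + 5) - 3)*1 = 2 + (5*6 - 3)*1 = 2 + (30 - 3)*1 = 2 + 27*1 = 2 + 27 = 29)
D(P, n) = 5*(29 + n)/(4*P) (D(P, n) = (n + 29)/(P + P/(-5)) = (29 + n)/(P + P*(-⅕)) = (29 + n)/(P - P/5) = (29 + n)/((4*P/5)) = (29 + n)*(5/(4*P)) = 5*(29 + n)/(4*P))
h(N) = 8 (h(N) = 6 + 2 = 8)
h(D(-4, 3))*(-33) = 8*(-33) = -264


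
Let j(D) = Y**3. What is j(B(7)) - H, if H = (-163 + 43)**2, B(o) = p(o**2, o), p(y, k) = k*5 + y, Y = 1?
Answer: -14399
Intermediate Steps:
p(y, k) = y + 5*k (p(y, k) = 5*k + y = y + 5*k)
B(o) = o**2 + 5*o
H = 14400 (H = (-120)**2 = 14400)
j(D) = 1 (j(D) = 1**3 = 1)
j(B(7)) - H = 1 - 1*14400 = 1 - 14400 = -14399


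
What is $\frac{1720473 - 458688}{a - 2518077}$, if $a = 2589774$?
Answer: $\frac{420595}{23899} \approx 17.599$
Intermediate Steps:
$\frac{1720473 - 458688}{a - 2518077} = \frac{1720473 - 458688}{2589774 - 2518077} = \frac{1261785}{71697} = 1261785 \cdot \frac{1}{71697} = \frac{420595}{23899}$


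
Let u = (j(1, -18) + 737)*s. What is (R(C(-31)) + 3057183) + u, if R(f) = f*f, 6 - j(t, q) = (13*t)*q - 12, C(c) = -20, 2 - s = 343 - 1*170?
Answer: 2888464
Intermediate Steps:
s = -171 (s = 2 - (343 - 1*170) = 2 - (343 - 170) = 2 - 1*173 = 2 - 173 = -171)
j(t, q) = 18 - 13*q*t (j(t, q) = 6 - ((13*t)*q - 12) = 6 - (13*q*t - 12) = 6 - (-12 + 13*q*t) = 6 + (12 - 13*q*t) = 18 - 13*q*t)
R(f) = f**2
u = -169119 (u = ((18 - 13*(-18)*1) + 737)*(-171) = ((18 + 234) + 737)*(-171) = (252 + 737)*(-171) = 989*(-171) = -169119)
(R(C(-31)) + 3057183) + u = ((-20)**2 + 3057183) - 169119 = (400 + 3057183) - 169119 = 3057583 - 169119 = 2888464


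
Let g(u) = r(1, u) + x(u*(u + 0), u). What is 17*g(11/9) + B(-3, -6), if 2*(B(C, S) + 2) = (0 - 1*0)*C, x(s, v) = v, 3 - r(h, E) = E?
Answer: 49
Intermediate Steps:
r(h, E) = 3 - E
g(u) = 3 (g(u) = (3 - u) + u = 3)
B(C, S) = -2 (B(C, S) = -2 + ((0 - 1*0)*C)/2 = -2 + ((0 + 0)*C)/2 = -2 + (0*C)/2 = -2 + (1/2)*0 = -2 + 0 = -2)
17*g(11/9) + B(-3, -6) = 17*3 - 2 = 51 - 2 = 49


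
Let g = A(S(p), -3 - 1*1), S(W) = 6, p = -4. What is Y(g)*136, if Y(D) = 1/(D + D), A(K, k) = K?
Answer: 34/3 ≈ 11.333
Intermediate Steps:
g = 6
Y(D) = 1/(2*D)
Y(g)*136 = ((½)/6)*136 = ((½)*(⅙))*136 = (1/12)*136 = 34/3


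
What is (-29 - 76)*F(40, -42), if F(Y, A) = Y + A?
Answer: 210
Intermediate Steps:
F(Y, A) = A + Y
(-29 - 76)*F(40, -42) = (-29 - 76)*(-42 + 40) = -105*(-2) = 210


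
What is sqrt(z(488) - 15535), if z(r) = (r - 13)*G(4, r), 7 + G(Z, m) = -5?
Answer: I*sqrt(21235) ≈ 145.72*I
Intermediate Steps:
G(Z, m) = -12 (G(Z, m) = -7 - 5 = -12)
z(r) = 156 - 12*r (z(r) = (r - 13)*(-12) = (-13 + r)*(-12) = 156 - 12*r)
sqrt(z(488) - 15535) = sqrt((156 - 12*488) - 15535) = sqrt((156 - 5856) - 15535) = sqrt(-5700 - 15535) = sqrt(-21235) = I*sqrt(21235)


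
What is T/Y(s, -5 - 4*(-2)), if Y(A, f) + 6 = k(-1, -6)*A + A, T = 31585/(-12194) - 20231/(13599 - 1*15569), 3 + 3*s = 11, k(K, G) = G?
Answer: -138355773/348321610 ≈ -0.39721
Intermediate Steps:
s = 8/3 (s = -1 + (1/3)*11 = -1 + 11/3 = 8/3 ≈ 2.6667)
T = 46118591/6005545 (T = 31585*(-1/12194) - 20231/(13599 - 15569) = -31585/12194 - 20231/(-1970) = -31585/12194 - 20231*(-1/1970) = -31585/12194 + 20231/1970 = 46118591/6005545 ≈ 7.6793)
Y(A, f) = -6 - 5*A (Y(A, f) = -6 + (-6*A + A) = -6 - 5*A)
T/Y(s, -5 - 4*(-2)) = 46118591/(6005545*(-6 - 5*8/3)) = 46118591/(6005545*(-6 - 40/3)) = 46118591/(6005545*(-58/3)) = (46118591/6005545)*(-3/58) = -138355773/348321610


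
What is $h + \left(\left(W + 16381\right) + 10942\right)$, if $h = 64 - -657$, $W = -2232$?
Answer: $25812$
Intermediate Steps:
$h = 721$ ($h = 64 + 657 = 721$)
$h + \left(\left(W + 16381\right) + 10942\right) = 721 + \left(\left(-2232 + 16381\right) + 10942\right) = 721 + \left(14149 + 10942\right) = 721 + 25091 = 25812$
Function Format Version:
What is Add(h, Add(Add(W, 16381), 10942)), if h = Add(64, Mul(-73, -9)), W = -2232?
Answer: 25812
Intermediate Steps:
h = 721 (h = Add(64, 657) = 721)
Add(h, Add(Add(W, 16381), 10942)) = Add(721, Add(Add(-2232, 16381), 10942)) = Add(721, Add(14149, 10942)) = Add(721, 25091) = 25812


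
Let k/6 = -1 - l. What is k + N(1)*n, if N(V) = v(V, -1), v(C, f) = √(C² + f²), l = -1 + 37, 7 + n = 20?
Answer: -222 + 13*√2 ≈ -203.62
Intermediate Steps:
n = 13 (n = -7 + 20 = 13)
l = 36
k = -222 (k = 6*(-1 - 1*36) = 6*(-1 - 36) = 6*(-37) = -222)
N(V) = √(1 + V²) (N(V) = √(V² + (-1)²) = √(V² + 1) = √(1 + V²))
k + N(1)*n = -222 + √(1 + 1²)*13 = -222 + √(1 + 1)*13 = -222 + √2*13 = -222 + 13*√2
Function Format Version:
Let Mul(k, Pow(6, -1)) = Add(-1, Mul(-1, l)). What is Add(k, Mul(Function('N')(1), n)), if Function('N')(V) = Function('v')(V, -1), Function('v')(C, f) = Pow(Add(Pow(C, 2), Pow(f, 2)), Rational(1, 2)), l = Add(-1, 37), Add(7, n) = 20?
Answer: Add(-222, Mul(13, Pow(2, Rational(1, 2)))) ≈ -203.62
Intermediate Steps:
n = 13 (n = Add(-7, 20) = 13)
l = 36
k = -222 (k = Mul(6, Add(-1, Mul(-1, 36))) = Mul(6, Add(-1, -36)) = Mul(6, -37) = -222)
Function('N')(V) = Pow(Add(1, Pow(V, 2)), Rational(1, 2)) (Function('N')(V) = Pow(Add(Pow(V, 2), Pow(-1, 2)), Rational(1, 2)) = Pow(Add(Pow(V, 2), 1), Rational(1, 2)) = Pow(Add(1, Pow(V, 2)), Rational(1, 2)))
Add(k, Mul(Function('N')(1), n)) = Add(-222, Mul(Pow(Add(1, Pow(1, 2)), Rational(1, 2)), 13)) = Add(-222, Mul(Pow(Add(1, 1), Rational(1, 2)), 13)) = Add(-222, Mul(Pow(2, Rational(1, 2)), 13)) = Add(-222, Mul(13, Pow(2, Rational(1, 2))))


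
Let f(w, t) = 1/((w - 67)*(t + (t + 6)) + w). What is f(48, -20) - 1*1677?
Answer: -1163837/694 ≈ -1677.0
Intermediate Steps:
f(w, t) = 1/(w + (-67 + w)*(6 + 2*t)) (f(w, t) = 1/((-67 + w)*(t + (6 + t)) + w) = 1/((-67 + w)*(6 + 2*t) + w) = 1/(w + (-67 + w)*(6 + 2*t)))
f(48, -20) - 1*1677 = 1/(-402 - 134*(-20) + 7*48 + 2*(-20)*48) - 1*1677 = 1/(-402 + 2680 + 336 - 1920) - 1677 = 1/694 - 1677 = -1163837/694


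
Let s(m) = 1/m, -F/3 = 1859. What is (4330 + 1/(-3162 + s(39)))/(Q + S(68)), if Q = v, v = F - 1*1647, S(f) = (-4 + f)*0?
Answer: -533962571/890842008 ≈ -0.59939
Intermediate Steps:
F = -5577 (F = -3*1859 = -5577)
S(f) = 0
v = -7224 (v = -5577 - 1*1647 = -5577 - 1647 = -7224)
Q = -7224
(4330 + 1/(-3162 + s(39)))/(Q + S(68)) = (4330 + 1/(-3162 + 1/39))/(-7224 + 0) = (4330 + 1/(-3162 + 1/39))/(-7224) = (4330 + 1/(-123317/39))*(-1/7224) = (4330 - 39/123317)*(-1/7224) = (533962571/123317)*(-1/7224) = -533962571/890842008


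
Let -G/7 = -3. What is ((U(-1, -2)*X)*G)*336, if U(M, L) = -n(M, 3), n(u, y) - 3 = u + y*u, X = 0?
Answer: 0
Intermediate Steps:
G = 21 (G = -7*(-3) = 21)
n(u, y) = 3 + u + u*y (n(u, y) = 3 + (u + y*u) = 3 + (u + u*y) = 3 + u + u*y)
U(M, L) = -3 - 4*M (U(M, L) = -(3 + M + M*3) = -(3 + M + 3*M) = -(3 + 4*M) = -3 - 4*M)
((U(-1, -2)*X)*G)*336 = (((-3 - 4*(-1))*0)*21)*336 = (((-3 + 4)*0)*21)*336 = ((1*0)*21)*336 = (0*21)*336 = 0*336 = 0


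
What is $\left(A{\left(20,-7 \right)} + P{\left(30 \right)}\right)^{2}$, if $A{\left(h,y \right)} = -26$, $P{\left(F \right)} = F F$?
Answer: $763876$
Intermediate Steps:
$P{\left(F \right)} = F^{2}$
$\left(A{\left(20,-7 \right)} + P{\left(30 \right)}\right)^{2} = \left(-26 + 30^{2}\right)^{2} = \left(-26 + 900\right)^{2} = 874^{2} = 763876$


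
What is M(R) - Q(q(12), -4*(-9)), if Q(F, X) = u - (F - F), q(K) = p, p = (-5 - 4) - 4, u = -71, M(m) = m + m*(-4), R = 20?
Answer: 11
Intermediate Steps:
M(m) = -3*m (M(m) = m - 4*m = -3*m)
p = -13 (p = -9 - 4 = -13)
q(K) = -13
Q(F, X) = -71 (Q(F, X) = -71 - (F - F) = -71 - 1*0 = -71 + 0 = -71)
M(R) - Q(q(12), -4*(-9)) = -3*20 - 1*(-71) = -60 + 71 = 11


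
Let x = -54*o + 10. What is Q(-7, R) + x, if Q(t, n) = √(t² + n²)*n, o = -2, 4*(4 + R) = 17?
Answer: 118 + √785/16 ≈ 119.75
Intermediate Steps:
R = ¼ (R = -4 + (¼)*17 = -4 + 17/4 = ¼ ≈ 0.25000)
Q(t, n) = n*√(n² + t²) (Q(t, n) = √(n² + t²)*n = n*√(n² + t²))
x = 118 (x = -54*(-2) + 10 = -9*(-12) + 10 = 108 + 10 = 118)
Q(-7, R) + x = √((¼)² + (-7)²)/4 + 118 = √(1/16 + 49)/4 + 118 = √(785/16)/4 + 118 = (√785/4)/4 + 118 = √785/16 + 118 = 118 + √785/16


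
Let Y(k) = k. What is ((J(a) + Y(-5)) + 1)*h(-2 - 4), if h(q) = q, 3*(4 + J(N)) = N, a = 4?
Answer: 40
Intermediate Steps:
J(N) = -4 + N/3
((J(a) + Y(-5)) + 1)*h(-2 - 4) = (((-4 + (1/3)*4) - 5) + 1)*(-2 - 4) = (((-4 + 4/3) - 5) + 1)*(-6) = ((-8/3 - 5) + 1)*(-6) = (-23/3 + 1)*(-6) = -20/3*(-6) = 40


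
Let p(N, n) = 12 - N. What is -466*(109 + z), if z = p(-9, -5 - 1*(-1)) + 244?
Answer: -174284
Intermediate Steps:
z = 265 (z = (12 - 1*(-9)) + 244 = (12 + 9) + 244 = 21 + 244 = 265)
-466*(109 + z) = -466*(109 + 265) = -466*374 = -174284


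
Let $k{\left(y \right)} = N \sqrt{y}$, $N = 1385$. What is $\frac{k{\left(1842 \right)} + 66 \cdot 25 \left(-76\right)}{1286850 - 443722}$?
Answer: $- \frac{1425}{9581} + \frac{1385 \sqrt{1842}}{843128} \approx -0.07823$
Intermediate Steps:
$k{\left(y \right)} = 1385 \sqrt{y}$
$\frac{k{\left(1842 \right)} + 66 \cdot 25 \left(-76\right)}{1286850 - 443722} = \frac{1385 \sqrt{1842} + 66 \cdot 25 \left(-76\right)}{1286850 - 443722} = \frac{1385 \sqrt{1842} + 1650 \left(-76\right)}{843128} = \left(1385 \sqrt{1842} - 125400\right) \frac{1}{843128} = \left(-125400 + 1385 \sqrt{1842}\right) \frac{1}{843128} = - \frac{1425}{9581} + \frac{1385 \sqrt{1842}}{843128}$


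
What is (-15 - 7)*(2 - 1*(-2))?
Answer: -88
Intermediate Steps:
(-15 - 7)*(2 - 1*(-2)) = -22*(2 + 2) = -22*4 = -88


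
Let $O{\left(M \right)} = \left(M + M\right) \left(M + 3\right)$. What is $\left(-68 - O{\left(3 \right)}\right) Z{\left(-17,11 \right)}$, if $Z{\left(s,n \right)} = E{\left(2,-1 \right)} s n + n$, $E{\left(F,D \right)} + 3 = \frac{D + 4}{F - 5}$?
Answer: $-78936$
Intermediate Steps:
$E{\left(F,D \right)} = -3 + \frac{4 + D}{-5 + F}$ ($E{\left(F,D \right)} = -3 + \frac{D + 4}{F - 5} = -3 + \frac{4 + D}{-5 + F}$)
$Z{\left(s,n \right)} = n - 4 n s$ ($Z{\left(s,n \right)} = \frac{19 - 1 - 6}{-5 + 2} s n + n = \frac{19 - 1 - 6}{-3} n s + n = \left(- \frac{1}{3}\right) 12 n s + n = - 4 n s + n = n - 4 n s$)
$O{\left(M \right)} = 2 M \left(3 + M\right)$
$\left(-68 - O{\left(3 \right)}\right) Z{\left(-17,11 \right)} = \left(-68 - 2 \cdot 3 \left(3 + 3\right)\right) 11 \left(1 - -68\right) = \left(-68 - 2 \cdot 3 \cdot 6\right) 11 \left(1 + 68\right) = \left(-68 - 36\right) 11 \cdot 69 = \left(-68 - 36\right) 759 = \left(-104\right) 759 = -78936$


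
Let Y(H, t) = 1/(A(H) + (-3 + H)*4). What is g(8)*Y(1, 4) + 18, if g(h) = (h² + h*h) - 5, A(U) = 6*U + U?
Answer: -105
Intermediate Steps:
A(U) = 7*U
g(h) = -5 + 2*h² (g(h) = (h² + h²) - 5 = 2*h² - 5 = -5 + 2*h²)
Y(H, t) = 1/(-12 + 11*H) (Y(H, t) = 1/(7*H + (-3 + H)*4) = 1/(7*H + (-12 + 4*H)) = 1/(-12 + 11*H))
g(8)*Y(1, 4) + 18 = (-5 + 2*8²)/(-12 + 11*1) + 18 = (-5 + 2*64)/(-12 + 11) + 18 = (-5 + 128)/(-1) + 18 = 123*(-1) + 18 = -123 + 18 = -105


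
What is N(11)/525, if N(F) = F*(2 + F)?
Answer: 143/525 ≈ 0.27238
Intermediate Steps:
N(11)/525 = (11*(2 + 11))/525 = (11*13)/525 = (1/525)*143 = 143/525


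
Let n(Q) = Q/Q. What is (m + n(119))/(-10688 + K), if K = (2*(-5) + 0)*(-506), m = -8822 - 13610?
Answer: 7477/1876 ≈ 3.9856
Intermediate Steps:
n(Q) = 1
m = -22432
K = 5060 (K = (-10 + 0)*(-506) = -10*(-506) = 5060)
(m + n(119))/(-10688 + K) = (-22432 + 1)/(-10688 + 5060) = -22431/(-5628) = -22431*(-1/5628) = 7477/1876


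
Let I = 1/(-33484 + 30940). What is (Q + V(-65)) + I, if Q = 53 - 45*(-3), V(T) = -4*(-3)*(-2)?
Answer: 417215/2544 ≈ 164.00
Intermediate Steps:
V(T) = -24 (V(T) = 12*(-2) = -24)
Q = 188 (Q = 53 + 135 = 188)
I = -1/2544 (I = 1/(-2544) = -1/2544 ≈ -0.00039308)
(Q + V(-65)) + I = (188 - 24) - 1/2544 = 164 - 1/2544 = 417215/2544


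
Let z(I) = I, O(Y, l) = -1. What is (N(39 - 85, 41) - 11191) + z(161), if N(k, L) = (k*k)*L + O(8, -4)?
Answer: 75725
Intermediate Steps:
N(k, L) = -1 + L*k**2 (N(k, L) = (k*k)*L - 1 = k**2*L - 1 = L*k**2 - 1 = -1 + L*k**2)
(N(39 - 85, 41) - 11191) + z(161) = ((-1 + 41*(39 - 85)**2) - 11191) + 161 = ((-1 + 41*(-46)**2) - 11191) + 161 = ((-1 + 41*2116) - 11191) + 161 = ((-1 + 86756) - 11191) + 161 = (86755 - 11191) + 161 = 75564 + 161 = 75725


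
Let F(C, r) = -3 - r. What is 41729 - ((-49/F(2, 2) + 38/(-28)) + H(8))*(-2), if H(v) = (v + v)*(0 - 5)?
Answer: 1455506/35 ≈ 41586.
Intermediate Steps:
H(v) = -10*v (H(v) = (2*v)*(-5) = -10*v)
41729 - ((-49/F(2, 2) + 38/(-28)) + H(8))*(-2) = 41729 - ((-49/(-3 - 1*2) + 38/(-28)) - 10*8)*(-2) = 41729 - ((-49/(-3 - 2) + 38*(-1/28)) - 80)*(-2) = 41729 - ((-49/(-5) - 19/14) - 80)*(-2) = 41729 - ((-49*(-⅕) - 19/14) - 80)*(-2) = 41729 - ((49/5 - 19/14) - 80)*(-2) = 41729 - (591/70 - 80)*(-2) = 41729 - (-5009)*(-2)/70 = 41729 - 1*5009/35 = 41729 - 5009/35 = 1455506/35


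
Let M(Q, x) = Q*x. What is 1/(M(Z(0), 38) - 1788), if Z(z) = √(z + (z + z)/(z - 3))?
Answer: -1/1788 ≈ -0.00055928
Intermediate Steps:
Z(z) = √(z + 2*z/(-3 + z)) (Z(z) = √(z + (2*z)/(-3 + z)) = √(z + 2*z/(-3 + z)))
1/(M(Z(0), 38) - 1788) = 1/(√(0*(-1 + 0)/(-3 + 0))*38 - 1788) = 1/(√(0*(-1)/(-3))*38 - 1788) = 1/(√(0*(-⅓)*(-1))*38 - 1788) = 1/(√0*38 - 1788) = 1/(0*38 - 1788) = 1/(0 - 1788) = 1/(-1788) = -1/1788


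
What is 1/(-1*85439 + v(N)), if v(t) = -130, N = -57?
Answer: -1/85569 ≈ -1.1686e-5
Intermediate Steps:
1/(-1*85439 + v(N)) = 1/(-1*85439 - 130) = 1/(-85439 - 130) = 1/(-85569) = -1/85569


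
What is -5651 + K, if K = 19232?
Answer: 13581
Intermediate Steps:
-5651 + K = -5651 + 19232 = 13581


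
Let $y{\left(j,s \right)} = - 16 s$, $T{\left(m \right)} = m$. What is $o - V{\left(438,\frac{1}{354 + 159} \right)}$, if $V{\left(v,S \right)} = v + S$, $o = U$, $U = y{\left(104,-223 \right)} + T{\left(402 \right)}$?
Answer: $\frac{1811915}{513} \approx 3532.0$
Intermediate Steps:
$U = 3970$ ($U = \left(-16\right) \left(-223\right) + 402 = 3568 + 402 = 3970$)
$o = 3970$
$V{\left(v,S \right)} = S + v$
$o - V{\left(438,\frac{1}{354 + 159} \right)} = 3970 - \left(\frac{1}{354 + 159} + 438\right) = 3970 - \left(\frac{1}{513} + 438\right) = 3970 - \frac{224695}{513} = \frac{1811915}{513}$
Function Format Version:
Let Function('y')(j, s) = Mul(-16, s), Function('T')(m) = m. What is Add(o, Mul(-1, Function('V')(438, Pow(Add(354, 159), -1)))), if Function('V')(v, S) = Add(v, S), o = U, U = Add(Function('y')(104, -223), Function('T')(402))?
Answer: Rational(1811915, 513) ≈ 3532.0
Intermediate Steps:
U = 3970 (U = Add(Mul(-16, -223), 402) = Add(3568, 402) = 3970)
o = 3970
Function('V')(v, S) = Add(S, v)
Add(o, Mul(-1, Function('V')(438, Pow(Add(354, 159), -1)))) = Add(3970, Mul(-1, Add(Pow(Add(354, 159), -1), 438))) = Add(3970, Mul(-1, Add(Pow(513, -1), 438))) = Add(3970, Mul(-1, Add(Rational(1, 513), 438))) = Add(3970, Mul(-1, Rational(224695, 513))) = Add(3970, Rational(-224695, 513)) = Rational(1811915, 513)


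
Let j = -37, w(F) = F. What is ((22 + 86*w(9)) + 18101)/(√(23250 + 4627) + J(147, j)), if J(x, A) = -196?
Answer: -1234604/3513 - 6299*√27877/3513 ≈ -650.81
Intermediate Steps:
((22 + 86*w(9)) + 18101)/(√(23250 + 4627) + J(147, j)) = ((22 + 86*9) + 18101)/(√(23250 + 4627) - 196) = ((22 + 774) + 18101)/(√27877 - 196) = (796 + 18101)/(-196 + √27877) = 18897/(-196 + √27877)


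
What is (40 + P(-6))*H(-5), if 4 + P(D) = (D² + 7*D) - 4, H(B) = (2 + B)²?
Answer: 234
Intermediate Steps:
P(D) = -8 + D² + 7*D (P(D) = -4 + ((D² + 7*D) - 4) = -4 + (-4 + D² + 7*D) = -8 + D² + 7*D)
(40 + P(-6))*H(-5) = (40 + (-8 + (-6)² + 7*(-6)))*(2 - 5)² = (40 + (-8 + 36 - 42))*(-3)² = (40 - 14)*9 = 26*9 = 234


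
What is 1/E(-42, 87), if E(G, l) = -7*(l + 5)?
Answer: -1/644 ≈ -0.0015528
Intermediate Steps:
E(G, l) = -35 - 7*l (E(G, l) = -7*(5 + l) = -35 - 7*l)
1/E(-42, 87) = 1/(-35 - 7*87) = 1/(-35 - 609) = 1/(-644) = -1/644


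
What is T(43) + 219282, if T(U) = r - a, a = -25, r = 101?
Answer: 219408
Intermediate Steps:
T(U) = 126 (T(U) = 101 - 1*(-25) = 101 + 25 = 126)
T(43) + 219282 = 126 + 219282 = 219408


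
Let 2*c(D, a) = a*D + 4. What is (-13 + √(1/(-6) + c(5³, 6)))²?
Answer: (78 - √13566)²/36 ≈ 41.116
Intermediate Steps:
c(D, a) = 2 + D*a/2 (c(D, a) = (a*D + 4)/2 = (D*a + 4)/2 = (4 + D*a)/2 = 2 + D*a/2)
(-13 + √(1/(-6) + c(5³, 6)))² = (-13 + √(1/(-6) + (2 + (½)*5³*6)))² = (-13 + √(-⅙ + (2 + (½)*125*6)))² = (-13 + √(-⅙ + (2 + 375)))² = (-13 + √(-⅙ + 377))² = (-13 + √(2261/6))² = (-13 + √13566/6)²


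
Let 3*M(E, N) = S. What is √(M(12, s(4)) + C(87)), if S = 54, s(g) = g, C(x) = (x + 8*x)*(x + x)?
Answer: 6*√3785 ≈ 369.13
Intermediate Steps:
C(x) = 18*x² (C(x) = (9*x)*(2*x) = 18*x²)
M(E, N) = 18 (M(E, N) = (⅓)*54 = 18)
√(M(12, s(4)) + C(87)) = √(18 + 18*87²) = √(18 + 18*7569) = √(18 + 136242) = √136260 = 6*√3785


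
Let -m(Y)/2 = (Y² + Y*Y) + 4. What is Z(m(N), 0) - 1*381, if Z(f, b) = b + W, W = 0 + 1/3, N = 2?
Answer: -1142/3 ≈ -380.67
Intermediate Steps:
m(Y) = -8 - 4*Y² (m(Y) = -2*((Y² + Y*Y) + 4) = -2*((Y² + Y²) + 4) = -2*(2*Y² + 4) = -2*(4 + 2*Y²) = -8 - 4*Y²)
W = ⅓ (W = 0 + 1*(⅓) = 0 + ⅓ = ⅓ ≈ 0.33333)
Z(f, b) = ⅓ + b (Z(f, b) = b + ⅓ = ⅓ + b)
Z(m(N), 0) - 1*381 = (⅓ + 0) - 1*381 = ⅓ - 381 = -1142/3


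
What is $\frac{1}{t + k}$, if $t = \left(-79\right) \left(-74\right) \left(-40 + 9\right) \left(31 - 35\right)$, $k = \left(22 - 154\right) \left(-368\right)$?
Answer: $\frac{1}{773480} \approx 1.2929 \cdot 10^{-6}$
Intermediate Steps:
$k = 48576$ ($k = \left(-132\right) \left(-368\right) = 48576$)
$t = 724904$ ($t = 5846 \left(\left(-31\right) \left(-4\right)\right) = 5846 \cdot 124 = 724904$)
$\frac{1}{t + k} = \frac{1}{724904 + 48576} = \frac{1}{773480}$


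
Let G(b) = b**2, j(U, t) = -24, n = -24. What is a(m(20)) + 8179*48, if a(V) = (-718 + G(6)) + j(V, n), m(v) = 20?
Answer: 391886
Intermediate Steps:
a(V) = -706 (a(V) = (-718 + 6**2) - 24 = (-718 + 36) - 24 = -682 - 24 = -706)
a(m(20)) + 8179*48 = -706 + 8179*48 = -706 + 392592 = 391886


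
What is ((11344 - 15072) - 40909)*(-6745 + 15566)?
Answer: -393742977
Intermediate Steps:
((11344 - 15072) - 40909)*(-6745 + 15566) = (-3728 - 40909)*8821 = -44637*8821 = -393742977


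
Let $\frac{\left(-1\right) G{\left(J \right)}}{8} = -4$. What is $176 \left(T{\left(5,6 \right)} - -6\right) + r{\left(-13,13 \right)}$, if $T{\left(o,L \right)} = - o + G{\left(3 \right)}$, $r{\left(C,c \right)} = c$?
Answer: $5821$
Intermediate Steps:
$G{\left(J \right)} = 32$ ($G{\left(J \right)} = \left(-8\right) \left(-4\right) = 32$)
$T{\left(o,L \right)} = 32 - o$ ($T{\left(o,L \right)} = - o + 32 = 32 - o$)
$176 \left(T{\left(5,6 \right)} - -6\right) + r{\left(-13,13 \right)} = 176 \left(\left(32 - 5\right) - -6\right) + 13 = 176 \left(\left(32 - 5\right) + 6\right) + 13 = 176 \left(27 + 6\right) + 13 = 176 \cdot 33 + 13 = 5808 + 13 = 5821$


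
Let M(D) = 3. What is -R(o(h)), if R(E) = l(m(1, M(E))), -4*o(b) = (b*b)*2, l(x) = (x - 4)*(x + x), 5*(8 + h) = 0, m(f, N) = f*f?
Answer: 6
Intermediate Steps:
m(f, N) = f²
h = -8 (h = -8 + (⅕)*0 = -8 + 0 = -8)
l(x) = 2*x*(-4 + x) (l(x) = (-4 + x)*(2*x) = 2*x*(-4 + x))
o(b) = -b²/2 (o(b) = -b*b*2/4 = -b²*2/4 = -b²/2)
R(E) = -6 (R(E) = 2*1²*(-4 + 1²) = 2*1*(-4 + 1) = 2*1*(-3) = -6)
-R(o(h)) = -1*(-6) = 6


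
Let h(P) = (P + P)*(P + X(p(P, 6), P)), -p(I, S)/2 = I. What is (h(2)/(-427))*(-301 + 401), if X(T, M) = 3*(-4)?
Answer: 4000/427 ≈ 9.3677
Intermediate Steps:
p(I, S) = -2*I
X(T, M) = -12
h(P) = 2*P*(-12 + P) (h(P) = (P + P)*(P - 12) = (2*P)*(-12 + P) = 2*P*(-12 + P))
(h(2)/(-427))*(-301 + 401) = ((2*2*(-12 + 2))/(-427))*(-301 + 401) = ((2*2*(-10))*(-1/427))*100 = -40*(-1/427)*100 = (40/427)*100 = 4000/427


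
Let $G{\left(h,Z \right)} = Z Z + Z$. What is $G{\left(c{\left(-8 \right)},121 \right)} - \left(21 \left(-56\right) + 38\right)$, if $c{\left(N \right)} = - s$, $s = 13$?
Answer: $15900$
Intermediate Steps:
$c{\left(N \right)} = -13$ ($c{\left(N \right)} = \left(-1\right) 13 = -13$)
$G{\left(h,Z \right)} = Z + Z^{2}$ ($G{\left(h,Z \right)} = Z^{2} + Z = Z + Z^{2}$)
$G{\left(c{\left(-8 \right)},121 \right)} - \left(21 \left(-56\right) + 38\right) = 121 \left(1 + 121\right) - \left(21 \left(-56\right) + 38\right) = 121 \cdot 122 - \left(-1176 + 38\right) = 14762 - -1138 = 14762 + 1138 = 15900$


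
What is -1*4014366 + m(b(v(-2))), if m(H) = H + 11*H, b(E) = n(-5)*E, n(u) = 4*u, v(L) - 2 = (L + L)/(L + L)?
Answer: -4015086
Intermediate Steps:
v(L) = 3 (v(L) = 2 + (L + L)/(L + L) = 2 + (2*L)/((2*L)) = 2 + (2*L)*(1/(2*L)) = 2 + 1 = 3)
b(E) = -20*E (b(E) = (4*(-5))*E = -20*E)
m(H) = 12*H
-1*4014366 + m(b(v(-2))) = -1*4014366 + 12*(-20*3) = -4014366 + 12*(-60) = -4014366 - 720 = -4015086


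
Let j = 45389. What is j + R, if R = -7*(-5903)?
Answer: 86710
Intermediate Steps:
R = 41321
j + R = 45389 + 41321 = 86710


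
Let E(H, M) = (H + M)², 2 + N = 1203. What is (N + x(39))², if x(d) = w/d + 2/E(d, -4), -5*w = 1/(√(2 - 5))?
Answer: 9876654044608802/6847351875 + 980818*I*√3/238875 ≈ 1.4424e+6 + 7.1118*I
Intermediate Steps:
N = 1201 (N = -2 + 1203 = 1201)
w = I*√3/15 (w = -1/(5*√(2 - 5)) = -(-I*√3/3)/5 = -(-1)*I*√3/15 = I*√3/15 ≈ 0.11547*I)
x(d) = 2/(-4 + d)² + I*√3/(15*d) (x(d) = (I*√3/15)/d + 2/((d - 4)²) = I*√3/(15*d) + 2/((-4 + d)²) = I*√3/(15*d) + 2/(-4 + d)² = 2/(-4 + d)² + I*√3/(15*d))
(N + x(39))² = (1201 + (2/(-4 + 39)² + (1/15)*I*√3/39))² = (1201 + (2/35² + (1/15)*I*√3*(1/39)))² = (1201 + (2*(1/1225) + I*√3/585))² = (1201 + (2/1225 + I*√3/585))² = (1471227/1225 + I*√3/585)²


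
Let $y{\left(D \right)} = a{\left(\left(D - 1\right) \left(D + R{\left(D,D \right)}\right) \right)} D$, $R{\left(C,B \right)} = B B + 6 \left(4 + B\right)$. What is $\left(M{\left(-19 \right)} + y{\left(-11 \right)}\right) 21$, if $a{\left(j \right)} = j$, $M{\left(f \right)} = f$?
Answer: $188097$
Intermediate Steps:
$R{\left(C,B \right)} = 24 + B^{2} + 6 B$ ($R{\left(C,B \right)} = B^{2} + \left(24 + 6 B\right) = 24 + B^{2} + 6 B$)
$y{\left(D \right)} = D \left(-1 + D\right) \left(24 + D^{2} + 7 D\right)$ ($y{\left(D \right)} = \left(D - 1\right) \left(D + \left(24 + D^{2} + 6 D\right)\right) D = \left(-1 + D\right) \left(24 + D^{2} + 7 D\right) D = D \left(-1 + D\right) \left(24 + D^{2} + 7 D\right)$)
$\left(M{\left(-19 \right)} + y{\left(-11 \right)}\right) 21 = \left(-19 - 11 \left(-24 + \left(-11\right)^{3} + 6 \left(-11\right)^{2} + 17 \left(-11\right)\right)\right) 21 = \left(-19 - 11 \left(-24 - 1331 + 6 \cdot 121 - 187\right)\right) 21 = \left(-19 - 11 \left(-24 - 1331 + 726 - 187\right)\right) 21 = \left(-19 - -8976\right) 21 = \left(-19 + 8976\right) 21 = 8957 \cdot 21 = 188097$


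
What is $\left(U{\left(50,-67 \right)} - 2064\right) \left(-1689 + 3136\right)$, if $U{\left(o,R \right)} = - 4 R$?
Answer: $-2598812$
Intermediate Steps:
$\left(U{\left(50,-67 \right)} - 2064\right) \left(-1689 + 3136\right) = \left(\left(-4\right) \left(-67\right) - 2064\right) \left(-1689 + 3136\right) = \left(268 - 2064\right) 1447 = \left(-1796\right) 1447 = -2598812$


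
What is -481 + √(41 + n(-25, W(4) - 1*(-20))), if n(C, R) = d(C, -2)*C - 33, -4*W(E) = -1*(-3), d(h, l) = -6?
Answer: -481 + √158 ≈ -468.43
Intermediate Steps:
W(E) = -¾ (W(E) = -(-1)*(-3)/4 = -¼*3 = -¾)
n(C, R) = -33 - 6*C (n(C, R) = -6*C - 33 = -33 - 6*C)
-481 + √(41 + n(-25, W(4) - 1*(-20))) = -481 + √(41 + (-33 - 6*(-25))) = -481 + √(41 + (-33 + 150)) = -481 + √(41 + 117) = -481 + √158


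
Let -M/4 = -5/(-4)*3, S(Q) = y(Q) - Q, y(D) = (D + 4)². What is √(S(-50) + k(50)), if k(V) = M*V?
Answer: 2*√354 ≈ 37.630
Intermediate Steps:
y(D) = (4 + D)²
S(Q) = (4 + Q)² - Q
M = -15 (M = -4*(-5/(-4))*3 = -4*(-5*(-¼))*3 = -5*3 = -4*15/4 = -15)
k(V) = -15*V
√(S(-50) + k(50)) = √(((4 - 50)² - 1*(-50)) - 15*50) = √(((-46)² + 50) - 750) = √((2116 + 50) - 750) = √(2166 - 750) = √1416 = 2*√354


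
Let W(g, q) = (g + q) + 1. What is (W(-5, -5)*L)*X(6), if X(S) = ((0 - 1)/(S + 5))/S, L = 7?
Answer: 21/22 ≈ 0.95455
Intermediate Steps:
W(g, q) = 1 + g + q
X(S) = -1/(S*(5 + S)) (X(S) = (-1/(5 + S))/S = -1/(S*(5 + S)))
(W(-5, -5)*L)*X(6) = ((1 - 5 - 5)*7)*(-1/(6*(5 + 6))) = (-9*7)*(-1*⅙/11) = -(-63)/(6*11) = -63*(-1/66) = 21/22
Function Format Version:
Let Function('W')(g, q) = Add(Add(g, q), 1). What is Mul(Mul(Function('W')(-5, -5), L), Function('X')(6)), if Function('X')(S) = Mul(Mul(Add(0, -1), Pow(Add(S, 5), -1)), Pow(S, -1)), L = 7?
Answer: Rational(21, 22) ≈ 0.95455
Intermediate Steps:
Function('W')(g, q) = Add(1, g, q)
Function('X')(S) = Mul(-1, Pow(S, -1), Pow(Add(5, S), -1)) (Function('X')(S) = Mul(Mul(-1, Pow(Add(5, S), -1)), Pow(S, -1)) = Mul(-1, Pow(S, -1), Pow(Add(5, S), -1)))
Mul(Mul(Function('W')(-5, -5), L), Function('X')(6)) = Mul(Mul(Add(1, -5, -5), 7), Mul(-1, Pow(6, -1), Pow(Add(5, 6), -1))) = Mul(Mul(-9, 7), Mul(-1, Rational(1, 6), Pow(11, -1))) = Mul(-63, Mul(-1, Rational(1, 6), Rational(1, 11))) = Mul(-63, Rational(-1, 66)) = Rational(21, 22)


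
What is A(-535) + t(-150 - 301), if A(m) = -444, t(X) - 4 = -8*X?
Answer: 3168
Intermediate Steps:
t(X) = 4 - 8*X
A(-535) + t(-150 - 301) = -444 + (4 - 8*(-150 - 301)) = -444 + (4 - 8*(-451)) = -444 + (4 + 3608) = -444 + 3612 = 3168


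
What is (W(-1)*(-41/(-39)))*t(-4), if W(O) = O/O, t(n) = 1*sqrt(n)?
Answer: 82*I/39 ≈ 2.1026*I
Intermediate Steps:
t(n) = sqrt(n)
W(O) = 1
(W(-1)*(-41/(-39)))*t(-4) = (1*(-41/(-39)))*sqrt(-4) = (1*(-41*(-1/39)))*(2*I) = (1*(41/39))*(2*I) = 41*(2*I)/39 = 82*I/39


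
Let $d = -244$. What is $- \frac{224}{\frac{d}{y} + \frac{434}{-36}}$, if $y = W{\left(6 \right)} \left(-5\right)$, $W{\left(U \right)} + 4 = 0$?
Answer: $\frac{20160}{2183} \approx 9.235$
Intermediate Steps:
$W{\left(U \right)} = -4$ ($W{\left(U \right)} = -4 + 0 = -4$)
$y = 20$ ($y = \left(-4\right) \left(-5\right) = 20$)
$- \frac{224}{\frac{d}{y} + \frac{434}{-36}} = - \frac{224}{- \frac{244}{20} + \frac{434}{-36}} = - \frac{224}{\left(-244\right) \frac{1}{20} + 434 \left(- \frac{1}{36}\right)} = - \frac{224}{- \frac{61}{5} - \frac{217}{18}} = - \frac{224}{- \frac{2183}{90}} = \left(-224\right) \left(- \frac{90}{2183}\right) = \frac{20160}{2183}$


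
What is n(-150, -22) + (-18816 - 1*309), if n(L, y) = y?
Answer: -19147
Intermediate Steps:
n(-150, -22) + (-18816 - 1*309) = -22 + (-18816 - 1*309) = -22 + (-18816 - 309) = -22 - 19125 = -19147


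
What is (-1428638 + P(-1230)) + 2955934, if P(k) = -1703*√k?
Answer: 1527296 - 1703*I*√1230 ≈ 1.5273e+6 - 59727.0*I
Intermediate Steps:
(-1428638 + P(-1230)) + 2955934 = (-1428638 - 1703*I*√1230) + 2955934 = 1527296 - 1703*I*√1230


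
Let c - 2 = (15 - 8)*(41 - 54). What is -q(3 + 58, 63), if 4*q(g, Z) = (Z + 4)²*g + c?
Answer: -68435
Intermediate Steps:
c = -89 (c = 2 + (15 - 8)*(41 - 54) = 2 + 7*(-13) = 2 - 91 = -89)
q(g, Z) = -89/4 + g*(4 + Z)²/4 (q(g, Z) = ((Z + 4)²*g - 89)/4 = ((4 + Z)²*g - 89)/4 = (g*(4 + Z)² - 89)/4 = (-89 + g*(4 + Z)²)/4 = -89/4 + g*(4 + Z)²/4)
-q(3 + 58, 63) = -(-89/4 + (3 + 58)*(4 + 63)²/4) = -(-89/4 + (¼)*61*67²) = -(-89/4 + (¼)*61*4489) = -(-89/4 + 273829/4) = -1*68435 = -68435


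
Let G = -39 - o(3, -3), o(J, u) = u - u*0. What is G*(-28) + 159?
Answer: 1167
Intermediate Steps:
o(J, u) = u (o(J, u) = u - 1*0 = u + 0 = u)
G = -36 (G = -39 - 1*(-3) = -39 + 3 = -36)
G*(-28) + 159 = -36*(-28) + 159 = 1008 + 159 = 1167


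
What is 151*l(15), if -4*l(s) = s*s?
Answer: -33975/4 ≈ -8493.8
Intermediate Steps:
l(s) = -s**2/4 (l(s) = -s*s/4 = -s**2/4)
151*l(15) = 151*(-1/4*15**2) = 151*(-1/4*225) = 151*(-225/4) = -33975/4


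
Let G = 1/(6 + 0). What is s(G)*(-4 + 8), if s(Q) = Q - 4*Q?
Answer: -2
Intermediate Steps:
G = 1/6 ≈ 0.16667
s(Q) = -3*Q
s(G)*(-4 + 8) = (-3*1/6)*(-4 + 8) = -1/2*4 = -2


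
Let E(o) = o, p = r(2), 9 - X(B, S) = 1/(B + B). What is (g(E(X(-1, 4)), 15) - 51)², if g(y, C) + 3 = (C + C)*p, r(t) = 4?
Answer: 4356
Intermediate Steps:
X(B, S) = 9 - 1/(2*B) (X(B, S) = 9 - 1/(B + B) = 9 - 1/(2*B))
p = 4
g(y, C) = -3 + 8*C (g(y, C) = -3 + (C + C)*4 = -3 + (2*C)*4 = -3 + 8*C)
(g(E(X(-1, 4)), 15) - 51)² = ((-3 + 8*15) - 51)² = ((-3 + 120) - 51)² = (117 - 51)² = 66² = 4356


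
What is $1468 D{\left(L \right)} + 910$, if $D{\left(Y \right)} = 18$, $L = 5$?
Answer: $27334$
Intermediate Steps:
$1468 D{\left(L \right)} + 910 = 1468 \cdot 18 + 910 = 26424 + 910 = 27334$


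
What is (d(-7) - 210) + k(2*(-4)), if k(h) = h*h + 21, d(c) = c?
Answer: -132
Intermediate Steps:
k(h) = 21 + h² (k(h) = h² + 21 = 21 + h²)
(d(-7) - 210) + k(2*(-4)) = (-7 - 210) + (21 + (2*(-4))²) = -217 + (21 + (-8)²) = -217 + (21 + 64) = -217 + 85 = -132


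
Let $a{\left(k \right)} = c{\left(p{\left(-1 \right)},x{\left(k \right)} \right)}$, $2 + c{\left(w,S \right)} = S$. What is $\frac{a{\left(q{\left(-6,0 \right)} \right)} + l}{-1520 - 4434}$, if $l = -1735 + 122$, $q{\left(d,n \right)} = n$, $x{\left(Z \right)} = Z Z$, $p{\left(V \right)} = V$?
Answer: $\frac{1615}{5954} \approx 0.27125$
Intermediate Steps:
$x{\left(Z \right)} = Z^{2}$
$c{\left(w,S \right)} = -2 + S$
$l = -1613$
$a{\left(k \right)} = -2 + k^{2}$
$\frac{a{\left(q{\left(-6,0 \right)} \right)} + l}{-1520 - 4434} = \frac{\left(-2 + 0^{2}\right) - 1613}{-1520 - 4434} = \frac{\left(-2 + 0\right) - 1613}{-5954} = \left(-2 - 1613\right) \left(- \frac{1}{5954}\right) = \left(-1615\right) \left(- \frac{1}{5954}\right) = \frac{1615}{5954}$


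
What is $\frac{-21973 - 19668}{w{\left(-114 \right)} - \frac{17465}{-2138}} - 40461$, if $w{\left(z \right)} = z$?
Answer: $- \frac{9065960629}{226267} \approx -40068.0$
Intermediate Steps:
$\frac{-21973 - 19668}{w{\left(-114 \right)} - \frac{17465}{-2138}} - 40461 = \frac{-21973 - 19668}{-114 - \frac{17465}{-2138}} - 40461 = - \frac{41641}{-114 - - \frac{17465}{2138}} - 40461 = - \frac{41641}{-114 + \frac{17465}{2138}} - 40461 = - \frac{41641}{- \frac{226267}{2138}} - 40461 = \left(-41641\right) \left(- \frac{2138}{226267}\right) - 40461 = \frac{89028458}{226267} - 40461 = - \frac{9065960629}{226267}$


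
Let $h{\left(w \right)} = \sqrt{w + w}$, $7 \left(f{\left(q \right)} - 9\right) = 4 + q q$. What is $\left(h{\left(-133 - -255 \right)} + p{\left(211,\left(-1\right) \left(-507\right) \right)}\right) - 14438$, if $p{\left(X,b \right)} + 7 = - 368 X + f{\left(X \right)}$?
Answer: $- \frac{600063}{7} + 2 \sqrt{61} \approx -85708.0$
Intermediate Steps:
$f{\left(q \right)} = \frac{67}{7} + \frac{q^{2}}{7}$ ($f{\left(q \right)} = 9 + \frac{4 + q q}{7} = 9 + \frac{4 + q^{2}}{7} = 9 + \left(\frac{4}{7} + \frac{q^{2}}{7}\right) = \frac{67}{7} + \frac{q^{2}}{7}$)
$p{\left(X,b \right)} = \frac{18}{7} - 368 X + \frac{X^{2}}{7}$ ($p{\left(X,b \right)} = -7 - \left(- \frac{67}{7} + 368 X - \frac{X^{2}}{7}\right) = -7 + \left(\frac{67}{7} - 368 X + \frac{X^{2}}{7}\right) = \frac{18}{7} - 368 X + \frac{X^{2}}{7}$)
$h{\left(w \right)} = \sqrt{2} \sqrt{w}$ ($h{\left(w \right)} = \sqrt{2 w} = \sqrt{2} \sqrt{w}$)
$\left(h{\left(-133 - -255 \right)} + p{\left(211,\left(-1\right) \left(-507\right) \right)}\right) - 14438 = \left(\sqrt{2} \sqrt{-133 - -255} + \left(\frac{18}{7} - 77648 + \frac{211^{2}}{7}\right)\right) - 14438 = \left(\sqrt{2} \sqrt{-133 + 255} + \left(\frac{18}{7} - 77648 + \frac{1}{7} \cdot 44521\right)\right) - 14438 = \left(\sqrt{2} \sqrt{122} + \left(\frac{18}{7} - 77648 + \frac{44521}{7}\right)\right) - 14438 = \left(2 \sqrt{61} - \frac{498997}{7}\right) - 14438 = \left(- \frac{498997}{7} + 2 \sqrt{61}\right) - 14438 = - \frac{600063}{7} + 2 \sqrt{61}$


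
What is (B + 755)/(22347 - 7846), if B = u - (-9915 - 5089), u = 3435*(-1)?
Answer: 12324/14501 ≈ 0.84987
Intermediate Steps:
u = -3435
B = 11569 (B = -3435 - (-9915 - 5089) = -3435 - 1*(-15004) = -3435 + 15004 = 11569)
(B + 755)/(22347 - 7846) = (11569 + 755)/(22347 - 7846) = 12324/14501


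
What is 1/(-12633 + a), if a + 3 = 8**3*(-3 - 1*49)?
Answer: -1/39260 ≈ -2.5471e-5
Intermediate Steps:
a = -26627 (a = -3 + 8**3*(-3 - 1*49) = -3 + 512*(-3 - 49) = -3 + 512*(-52) = -3 - 26624 = -26627)
1/(-12633 + a) = 1/(-12633 - 26627) = 1/(-39260) = -1/39260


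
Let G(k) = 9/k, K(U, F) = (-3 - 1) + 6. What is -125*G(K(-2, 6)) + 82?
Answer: -961/2 ≈ -480.50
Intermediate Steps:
K(U, F) = 2 (K(U, F) = -4 + 6 = 2)
-125*G(K(-2, 6)) + 82 = -1125/2 + 82 = -961/2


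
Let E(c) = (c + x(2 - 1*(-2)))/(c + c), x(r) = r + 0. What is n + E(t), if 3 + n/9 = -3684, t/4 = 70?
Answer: -4645549/140 ≈ -33183.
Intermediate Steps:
t = 280 (t = 4*70 = 280)
x(r) = r
n = -33183 (n = -27 + 9*(-3684) = -27 - 33156 = -33183)
E(c) = (4 + c)/(2*c) (E(c) = (c + (2 - 1*(-2)))/(c + c) = (c + (2 + 2))/((2*c)) = (c + 4)*(1/(2*c)) = (4 + c)*(1/(2*c)) = (4 + c)/(2*c))
n + E(t) = -33183 + (½)*(4 + 280)/280 = -33183 + (½)*(1/280)*284 = -33183 + 71/140 = -4645549/140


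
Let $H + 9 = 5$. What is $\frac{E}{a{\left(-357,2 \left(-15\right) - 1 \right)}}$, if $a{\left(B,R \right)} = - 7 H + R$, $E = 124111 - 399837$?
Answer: $\frac{275726}{3} \approx 91909.0$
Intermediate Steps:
$H = -4$ ($H = -9 + 5 = -4$)
$E = -275726$ ($E = 124111 - 399837 = -275726$)
$a{\left(B,R \right)} = 28 + R$ ($a{\left(B,R \right)} = \left(-7\right) \left(-4\right) + R = 28 + R$)
$\frac{E}{a{\left(-357,2 \left(-15\right) - 1 \right)}} = - \frac{275726}{28 + \left(2 \left(-15\right) - 1\right)} = - \frac{275726}{28 - 31} = - \frac{275726}{-3} = \left(-275726\right) \left(- \frac{1}{3}\right) = \frac{275726}{3}$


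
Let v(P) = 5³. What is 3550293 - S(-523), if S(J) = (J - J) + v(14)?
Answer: 3550168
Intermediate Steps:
v(P) = 125
S(J) = 125 (S(J) = (J - J) + 125 = 0 + 125 = 125)
3550293 - S(-523) = 3550293 - 1*125 = 3550293 - 125 = 3550168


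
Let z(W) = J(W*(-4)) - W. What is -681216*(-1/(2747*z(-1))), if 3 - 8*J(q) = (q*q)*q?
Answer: -5449728/145591 ≈ -37.432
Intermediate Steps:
J(q) = 3/8 - q³/8 (J(q) = 3/8 - q*q*q/8 = 3/8 - q²*q/8 = 3/8 - q³/8)
z(W) = 3/8 - W + 8*W³ (z(W) = (3/8 - (-64*W³)/8) - W = (3/8 - (-8)*W³) - W = (3/8 + 8*W³) - W = 3/8 - W + 8*W³)
-681216*(-1/(2747*z(-1))) = -681216*(-1/(2747*(3/8 - 1*(-1) + 8*(-1)³))) = -681216*(-1/(2747*(3/8 + 1 + 8*(-1)))) = -681216*(-1/(2747*(3/8 + 1 - 8))) = -681216/((-2747*(-53/8))) = -681216/145591/8 = -681216*8/145591 = -5449728/145591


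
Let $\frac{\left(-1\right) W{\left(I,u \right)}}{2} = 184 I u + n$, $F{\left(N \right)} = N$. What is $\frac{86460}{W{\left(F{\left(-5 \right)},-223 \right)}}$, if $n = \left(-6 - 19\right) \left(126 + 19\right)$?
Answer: $- \frac{8646}{40307} \approx -0.2145$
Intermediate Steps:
$n = -3625$ ($n = \left(-25\right) 145 = -3625$)
$W{\left(I,u \right)} = 7250 - 368 I u$ ($W{\left(I,u \right)} = - 2 \left(184 I u - 3625\right) = - 2 \left(-3625 + 184 I u\right) = 7250 - 368 I u$)
$\frac{86460}{W{\left(F{\left(-5 \right)},-223 \right)}} = \frac{86460}{7250 - \left(-1840\right) \left(-223\right)} = \frac{86460}{7250 - 410320} = \frac{86460}{-403070} = 86460 \left(- \frac{1}{403070}\right) = - \frac{8646}{40307}$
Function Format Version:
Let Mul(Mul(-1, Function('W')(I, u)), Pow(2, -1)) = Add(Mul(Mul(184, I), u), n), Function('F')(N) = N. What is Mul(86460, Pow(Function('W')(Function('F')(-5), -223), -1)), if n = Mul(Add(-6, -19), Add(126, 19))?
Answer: Rational(-8646, 40307) ≈ -0.21450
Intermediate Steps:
n = -3625 (n = Mul(-25, 145) = -3625)
Function('W')(I, u) = Add(7250, Mul(-368, I, u)) (Function('W')(I, u) = Mul(-2, Add(Mul(Mul(184, I), u), -3625)) = Mul(-2, Add(Mul(184, I, u), -3625)) = Mul(-2, Add(-3625, Mul(184, I, u))) = Add(7250, Mul(-368, I, u)))
Mul(86460, Pow(Function('W')(Function('F')(-5), -223), -1)) = Mul(86460, Pow(Add(7250, Mul(-368, -5, -223)), -1)) = Mul(86460, Pow(Add(7250, -410320), -1)) = Mul(86460, Pow(-403070, -1)) = Mul(86460, Rational(-1, 403070)) = Rational(-8646, 40307)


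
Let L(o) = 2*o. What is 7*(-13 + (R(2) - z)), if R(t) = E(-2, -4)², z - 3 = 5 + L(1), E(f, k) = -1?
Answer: -154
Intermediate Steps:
z = 10 (z = 3 + (5 + 2*1) = 3 + (5 + 2) = 3 + 7 = 10)
R(t) = 1 (R(t) = (-1)² = 1)
7*(-13 + (R(2) - z)) = 7*(-13 + (1 - 1*10)) = 7*(-13 + (1 - 10)) = 7*(-13 - 9) = 7*(-22) = -154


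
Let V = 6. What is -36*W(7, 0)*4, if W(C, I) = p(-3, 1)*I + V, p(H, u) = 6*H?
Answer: -864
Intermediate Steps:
W(C, I) = 6 - 18*I (W(C, I) = (6*(-3))*I + 6 = -18*I + 6 = 6 - 18*I)
-36*W(7, 0)*4 = -36*(6 - 18*0)*4 = -36*(6 + 0)*4 = -36*6*4 = -216*4 = -864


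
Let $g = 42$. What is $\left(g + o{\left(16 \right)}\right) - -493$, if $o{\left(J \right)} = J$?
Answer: $551$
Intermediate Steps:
$\left(g + o{\left(16 \right)}\right) - -493 = \left(42 + 16\right) - -493 = 58 + 493 = 551$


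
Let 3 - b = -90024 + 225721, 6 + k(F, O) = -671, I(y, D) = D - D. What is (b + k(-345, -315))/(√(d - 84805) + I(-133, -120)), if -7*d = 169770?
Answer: 136371*I*√5343835/763405 ≈ 412.95*I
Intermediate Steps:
I(y, D) = 0
d = -169770/7 (d = -⅐*169770 = -169770/7 ≈ -24253.)
k(F, O) = -677 (k(F, O) = -6 - 671 = -677)
b = -135694 (b = 3 - (-90024 + 225721) = 3 - 1*135697 = 3 - 135697 = -135694)
(b + k(-345, -315))/(√(d - 84805) + I(-133, -120)) = (-135694 - 677)/(√(-169770/7 - 84805) + 0) = -136371/(√(-763405/7) + 0) = -136371/(I*√5343835/7 + 0) = -136371*(-I*√5343835/763405) = -(-136371)*I*√5343835/763405 = 136371*I*√5343835/763405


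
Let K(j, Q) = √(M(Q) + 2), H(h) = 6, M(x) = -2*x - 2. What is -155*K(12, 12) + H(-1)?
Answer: 6 - 310*I*√6 ≈ 6.0 - 759.34*I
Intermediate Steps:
M(x) = -2 - 2*x
K(j, Q) = √2*√(-Q) (K(j, Q) = √((-2 - 2*Q) + 2) = √(-2*Q) = √2*√(-Q))
-155*K(12, 12) + H(-1) = -155*√2*√(-1*12) + 6 = -155*√2*√(-12) + 6 = -155*√2*2*I*√3 + 6 = -310*I*√6 + 6 = 6 - 310*I*√6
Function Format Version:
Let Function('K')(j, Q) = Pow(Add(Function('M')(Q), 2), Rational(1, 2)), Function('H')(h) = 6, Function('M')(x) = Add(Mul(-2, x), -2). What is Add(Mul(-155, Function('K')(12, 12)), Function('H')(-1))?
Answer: Add(6, Mul(-310, I, Pow(6, Rational(1, 2)))) ≈ Add(6.0000, Mul(-759.34, I))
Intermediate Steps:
Function('M')(x) = Add(-2, Mul(-2, x))
Function('K')(j, Q) = Mul(Pow(2, Rational(1, 2)), Pow(Mul(-1, Q), Rational(1, 2))) (Function('K')(j, Q) = Pow(Add(Add(-2, Mul(-2, Q)), 2), Rational(1, 2)) = Pow(Mul(-2, Q), Rational(1, 2)) = Mul(Pow(2, Rational(1, 2)), Pow(Mul(-1, Q), Rational(1, 2))))
Add(Mul(-155, Function('K')(12, 12)), Function('H')(-1)) = Add(Mul(-155, Mul(Pow(2, Rational(1, 2)), Pow(Mul(-1, 12), Rational(1, 2)))), 6) = Add(Mul(-155, Mul(Pow(2, Rational(1, 2)), Pow(-12, Rational(1, 2)))), 6) = Add(Mul(-155, Mul(Pow(2, Rational(1, 2)), Mul(2, I, Pow(3, Rational(1, 2))))), 6) = Add(Mul(-155, Mul(2, I, Pow(6, Rational(1, 2)))), 6) = Add(Mul(-310, I, Pow(6, Rational(1, 2))), 6) = Add(6, Mul(-310, I, Pow(6, Rational(1, 2))))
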